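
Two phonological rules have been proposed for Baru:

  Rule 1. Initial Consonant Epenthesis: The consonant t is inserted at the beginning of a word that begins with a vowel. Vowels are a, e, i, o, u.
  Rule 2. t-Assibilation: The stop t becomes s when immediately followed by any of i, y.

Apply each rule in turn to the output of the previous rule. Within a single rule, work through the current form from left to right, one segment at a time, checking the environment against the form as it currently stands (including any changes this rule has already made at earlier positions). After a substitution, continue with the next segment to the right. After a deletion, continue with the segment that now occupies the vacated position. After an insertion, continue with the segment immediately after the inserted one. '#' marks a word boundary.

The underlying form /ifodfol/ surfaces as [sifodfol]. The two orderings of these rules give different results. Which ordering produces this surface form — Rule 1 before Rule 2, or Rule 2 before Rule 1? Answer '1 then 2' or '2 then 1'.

1 then 2

Order 1 then 2:
  1 Initial Consonant Epenthesis: [ifodfol] → [tifodfol]
  2 t-Assibilation: [tifodfol] → [sifodfol]
  result: [sifodfol]
Order 2 then 1:
  2 t-Assibilation: no change — [ifodfol]
  1 Initial Consonant Epenthesis: [ifodfol] → [tifodfol]
  result: [tifodfol]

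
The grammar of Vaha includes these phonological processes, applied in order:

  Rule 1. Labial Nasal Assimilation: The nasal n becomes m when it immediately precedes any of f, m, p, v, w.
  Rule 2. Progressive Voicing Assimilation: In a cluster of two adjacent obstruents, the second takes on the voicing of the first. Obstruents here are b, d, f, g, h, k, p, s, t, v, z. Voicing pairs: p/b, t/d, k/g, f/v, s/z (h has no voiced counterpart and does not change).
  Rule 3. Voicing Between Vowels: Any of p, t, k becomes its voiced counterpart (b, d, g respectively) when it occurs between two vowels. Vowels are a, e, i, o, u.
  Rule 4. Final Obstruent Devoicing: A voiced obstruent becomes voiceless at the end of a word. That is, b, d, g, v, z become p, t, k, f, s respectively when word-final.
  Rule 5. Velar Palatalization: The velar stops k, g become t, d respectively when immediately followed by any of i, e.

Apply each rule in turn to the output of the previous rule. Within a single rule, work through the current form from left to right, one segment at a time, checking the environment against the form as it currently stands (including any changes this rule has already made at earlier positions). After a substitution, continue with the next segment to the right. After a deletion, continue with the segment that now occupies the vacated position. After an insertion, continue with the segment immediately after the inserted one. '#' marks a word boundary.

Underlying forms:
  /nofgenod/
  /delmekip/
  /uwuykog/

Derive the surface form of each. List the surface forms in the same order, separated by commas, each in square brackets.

/nofgenod/:
  Rule 1 Labial Nasal Assimilation: no change — [nofgenod]
  Rule 2 Progressive Voicing Assimilation: [nofgenod] → [nofkenod]
  Rule 3 Voicing Between Vowels: no change — [nofkenod]
  Rule 4 Final Obstruent Devoicing: [nofkenod] → [nofkenot]
  Rule 5 Velar Palatalization: [nofkenot] → [noftenot]
/delmekip/:
  Rule 1 Labial Nasal Assimilation: no change — [delmekip]
  Rule 2 Progressive Voicing Assimilation: no change — [delmekip]
  Rule 3 Voicing Between Vowels: [delmekip] → [delmegip]
  Rule 4 Final Obstruent Devoicing: no change — [delmegip]
  Rule 5 Velar Palatalization: [delmegip] → [delmedip]
/uwuykog/:
  Rule 1 Labial Nasal Assimilation: no change — [uwuykog]
  Rule 2 Progressive Voicing Assimilation: no change — [uwuykog]
  Rule 3 Voicing Between Vowels: no change — [uwuykog]
  Rule 4 Final Obstruent Devoicing: [uwuykog] → [uwuykok]
  Rule 5 Velar Palatalization: no change — [uwuykok]

[noftenot], [delmedip], [uwuykok]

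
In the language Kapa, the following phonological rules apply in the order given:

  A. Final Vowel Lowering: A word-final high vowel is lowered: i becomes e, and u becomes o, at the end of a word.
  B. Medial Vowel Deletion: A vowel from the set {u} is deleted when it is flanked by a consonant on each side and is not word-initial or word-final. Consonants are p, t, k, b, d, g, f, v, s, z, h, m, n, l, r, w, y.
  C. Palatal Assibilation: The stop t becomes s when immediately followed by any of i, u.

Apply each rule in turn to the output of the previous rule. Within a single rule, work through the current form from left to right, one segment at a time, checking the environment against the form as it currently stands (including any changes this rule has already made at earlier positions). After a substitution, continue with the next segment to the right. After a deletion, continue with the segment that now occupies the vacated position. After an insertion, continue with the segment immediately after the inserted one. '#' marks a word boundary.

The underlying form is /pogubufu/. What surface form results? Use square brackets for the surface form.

A Final Vowel Lowering: [pogubufu] → [pogubufo]
B Medial Vowel Deletion: [pogubufo] → [pogbfo]
C Palatal Assibilation: no change — [pogbfo]

[pogbfo]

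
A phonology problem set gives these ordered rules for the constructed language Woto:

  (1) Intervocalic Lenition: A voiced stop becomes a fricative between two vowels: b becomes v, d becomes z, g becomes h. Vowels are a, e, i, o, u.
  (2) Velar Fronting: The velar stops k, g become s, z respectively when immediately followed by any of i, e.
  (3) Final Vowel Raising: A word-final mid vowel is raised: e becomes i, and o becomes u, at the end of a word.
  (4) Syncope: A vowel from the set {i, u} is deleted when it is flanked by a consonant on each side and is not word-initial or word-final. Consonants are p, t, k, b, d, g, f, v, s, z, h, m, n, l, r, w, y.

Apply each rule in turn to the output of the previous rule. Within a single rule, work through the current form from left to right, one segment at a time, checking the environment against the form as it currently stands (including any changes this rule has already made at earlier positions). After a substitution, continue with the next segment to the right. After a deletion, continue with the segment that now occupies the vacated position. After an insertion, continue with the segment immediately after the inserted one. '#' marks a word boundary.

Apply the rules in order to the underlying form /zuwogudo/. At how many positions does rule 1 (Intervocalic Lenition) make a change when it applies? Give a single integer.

2

(1) Intervocalic Lenition: [zuwogudo] → [zuwohuzo]
(2) Velar Fronting: no change — [zuwohuzo]
(3) Final Vowel Raising: [zuwohuzo] → [zuwohuzu]
(4) Syncope: [zuwohuzu] → [zwohzu]
Rule 1 changed 2 position(s).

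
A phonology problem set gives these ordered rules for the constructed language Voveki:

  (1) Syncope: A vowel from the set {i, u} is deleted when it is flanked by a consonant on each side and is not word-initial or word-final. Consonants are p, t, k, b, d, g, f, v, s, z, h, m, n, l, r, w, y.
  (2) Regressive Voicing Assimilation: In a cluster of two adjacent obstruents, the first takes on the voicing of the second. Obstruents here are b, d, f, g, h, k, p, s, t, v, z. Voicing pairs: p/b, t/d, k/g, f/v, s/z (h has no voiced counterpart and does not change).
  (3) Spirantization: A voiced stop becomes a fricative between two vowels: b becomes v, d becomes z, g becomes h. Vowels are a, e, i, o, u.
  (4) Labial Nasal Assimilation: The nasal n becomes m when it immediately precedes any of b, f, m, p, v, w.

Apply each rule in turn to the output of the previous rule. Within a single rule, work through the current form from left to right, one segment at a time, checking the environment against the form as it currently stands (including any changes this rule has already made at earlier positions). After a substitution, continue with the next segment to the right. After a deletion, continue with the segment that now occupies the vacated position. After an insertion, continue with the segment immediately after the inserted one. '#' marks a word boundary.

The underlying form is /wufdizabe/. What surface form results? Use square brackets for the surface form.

(1) Syncope: [wufdizabe] → [wfdzabe]
(2) Regressive Voicing Assimilation: [wfdzabe] → [wvdzabe]
(3) Spirantization: [wvdzabe] → [wvdzave]
(4) Labial Nasal Assimilation: no change — [wvdzave]

[wvdzave]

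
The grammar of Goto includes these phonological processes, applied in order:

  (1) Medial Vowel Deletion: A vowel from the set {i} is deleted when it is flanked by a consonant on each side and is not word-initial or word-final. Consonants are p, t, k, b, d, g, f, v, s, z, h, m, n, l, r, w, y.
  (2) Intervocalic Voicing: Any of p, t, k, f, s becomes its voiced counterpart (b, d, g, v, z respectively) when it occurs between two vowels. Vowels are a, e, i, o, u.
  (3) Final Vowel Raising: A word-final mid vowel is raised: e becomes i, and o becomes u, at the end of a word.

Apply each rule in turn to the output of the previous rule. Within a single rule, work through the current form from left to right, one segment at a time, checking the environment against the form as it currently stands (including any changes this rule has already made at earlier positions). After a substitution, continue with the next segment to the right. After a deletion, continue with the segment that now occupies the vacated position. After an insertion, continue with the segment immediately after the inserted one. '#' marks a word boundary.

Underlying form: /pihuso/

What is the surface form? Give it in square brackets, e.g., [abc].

[phuzu]

(1) Medial Vowel Deletion: [pihuso] → [phuso]
(2) Intervocalic Voicing: [phuso] → [phuzo]
(3) Final Vowel Raising: [phuzo] → [phuzu]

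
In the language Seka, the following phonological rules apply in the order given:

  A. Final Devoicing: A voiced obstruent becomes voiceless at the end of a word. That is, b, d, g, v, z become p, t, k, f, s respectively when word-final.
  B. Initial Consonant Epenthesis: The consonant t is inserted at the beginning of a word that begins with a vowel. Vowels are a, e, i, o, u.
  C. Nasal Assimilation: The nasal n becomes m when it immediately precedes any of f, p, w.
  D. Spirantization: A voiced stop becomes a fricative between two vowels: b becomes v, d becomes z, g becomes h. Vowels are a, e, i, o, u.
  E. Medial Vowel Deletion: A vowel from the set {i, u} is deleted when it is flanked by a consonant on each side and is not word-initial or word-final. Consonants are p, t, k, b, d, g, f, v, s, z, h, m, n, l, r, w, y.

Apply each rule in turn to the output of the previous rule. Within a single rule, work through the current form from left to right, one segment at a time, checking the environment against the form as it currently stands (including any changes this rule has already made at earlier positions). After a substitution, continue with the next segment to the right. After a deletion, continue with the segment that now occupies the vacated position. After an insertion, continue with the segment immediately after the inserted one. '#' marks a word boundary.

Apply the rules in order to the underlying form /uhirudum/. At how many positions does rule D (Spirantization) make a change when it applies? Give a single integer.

1

A Final Devoicing: no change — [uhirudum]
B Initial Consonant Epenthesis: [uhirudum] → [tuhirudum]
C Nasal Assimilation: no change — [tuhirudum]
D Spirantization: [tuhirudum] → [tuhiruzum]
E Medial Vowel Deletion: [tuhiruzum] → [thrzm]
Rule D changed 1 position(s).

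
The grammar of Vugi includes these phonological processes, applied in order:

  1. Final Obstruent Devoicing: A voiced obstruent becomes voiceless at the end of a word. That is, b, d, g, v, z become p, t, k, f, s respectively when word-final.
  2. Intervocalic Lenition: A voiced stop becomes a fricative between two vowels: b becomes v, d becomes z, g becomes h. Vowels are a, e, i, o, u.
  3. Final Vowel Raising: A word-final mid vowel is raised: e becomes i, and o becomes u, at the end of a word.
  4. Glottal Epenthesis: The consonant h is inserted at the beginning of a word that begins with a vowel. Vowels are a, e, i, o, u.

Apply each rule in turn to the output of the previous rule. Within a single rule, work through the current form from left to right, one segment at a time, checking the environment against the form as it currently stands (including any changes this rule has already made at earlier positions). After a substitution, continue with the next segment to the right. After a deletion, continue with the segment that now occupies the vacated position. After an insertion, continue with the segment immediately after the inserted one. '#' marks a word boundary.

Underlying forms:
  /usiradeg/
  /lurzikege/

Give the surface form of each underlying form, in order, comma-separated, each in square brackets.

/usiradeg/:
  1 Final Obstruent Devoicing: [usiradeg] → [usiradek]
  2 Intervocalic Lenition: [usiradek] → [usirazek]
  3 Final Vowel Raising: no change — [usirazek]
  4 Glottal Epenthesis: [usirazek] → [husirazek]
/lurzikege/:
  1 Final Obstruent Devoicing: no change — [lurzikege]
  2 Intervocalic Lenition: [lurzikege] → [lurzikehe]
  3 Final Vowel Raising: [lurzikehe] → [lurzikehi]
  4 Glottal Epenthesis: no change — [lurzikehi]

[husirazek], [lurzikehi]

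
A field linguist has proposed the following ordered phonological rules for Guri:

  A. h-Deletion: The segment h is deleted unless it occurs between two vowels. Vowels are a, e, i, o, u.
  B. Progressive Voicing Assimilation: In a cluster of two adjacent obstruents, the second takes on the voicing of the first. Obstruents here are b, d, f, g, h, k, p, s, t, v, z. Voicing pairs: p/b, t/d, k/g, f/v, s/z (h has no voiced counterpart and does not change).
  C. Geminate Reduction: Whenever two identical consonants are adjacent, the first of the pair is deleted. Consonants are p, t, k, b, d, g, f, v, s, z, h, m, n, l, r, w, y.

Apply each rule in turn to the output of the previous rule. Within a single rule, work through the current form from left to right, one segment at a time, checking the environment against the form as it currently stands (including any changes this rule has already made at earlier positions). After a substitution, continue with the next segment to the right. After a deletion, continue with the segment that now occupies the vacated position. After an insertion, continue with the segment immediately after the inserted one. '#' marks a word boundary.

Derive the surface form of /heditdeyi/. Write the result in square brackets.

A h-Deletion: [heditdeyi] → [editdeyi]
B Progressive Voicing Assimilation: [editdeyi] → [editteyi]
C Geminate Reduction: [editteyi] → [editeyi]

[editeyi]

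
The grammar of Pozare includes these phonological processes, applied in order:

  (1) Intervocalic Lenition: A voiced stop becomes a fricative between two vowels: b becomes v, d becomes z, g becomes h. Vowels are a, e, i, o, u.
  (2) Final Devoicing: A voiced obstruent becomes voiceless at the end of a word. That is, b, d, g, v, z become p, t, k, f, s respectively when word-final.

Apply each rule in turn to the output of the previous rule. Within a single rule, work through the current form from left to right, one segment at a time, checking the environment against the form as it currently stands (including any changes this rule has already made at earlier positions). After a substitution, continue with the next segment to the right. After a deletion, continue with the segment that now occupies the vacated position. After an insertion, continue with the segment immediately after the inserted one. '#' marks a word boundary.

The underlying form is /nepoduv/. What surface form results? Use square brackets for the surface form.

[nepozuf]

(1) Intervocalic Lenition: [nepoduv] → [nepozuv]
(2) Final Devoicing: [nepozuv] → [nepozuf]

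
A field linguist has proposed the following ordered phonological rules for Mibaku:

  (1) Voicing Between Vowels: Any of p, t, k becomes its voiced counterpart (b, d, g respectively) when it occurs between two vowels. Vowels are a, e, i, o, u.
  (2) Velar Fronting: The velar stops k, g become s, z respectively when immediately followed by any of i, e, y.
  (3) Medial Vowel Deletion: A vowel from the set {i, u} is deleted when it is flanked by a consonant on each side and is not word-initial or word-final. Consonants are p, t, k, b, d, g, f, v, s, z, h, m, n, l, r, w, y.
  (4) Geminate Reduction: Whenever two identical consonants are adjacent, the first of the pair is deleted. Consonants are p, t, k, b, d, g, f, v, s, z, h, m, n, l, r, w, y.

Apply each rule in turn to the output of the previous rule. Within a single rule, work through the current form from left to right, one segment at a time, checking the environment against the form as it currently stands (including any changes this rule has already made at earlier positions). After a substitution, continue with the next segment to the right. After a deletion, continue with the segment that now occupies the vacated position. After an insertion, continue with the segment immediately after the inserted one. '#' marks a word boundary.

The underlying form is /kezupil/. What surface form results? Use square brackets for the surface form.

(1) Voicing Between Vowels: [kezupil] → [kezubil]
(2) Velar Fronting: [kezubil] → [sezubil]
(3) Medial Vowel Deletion: [sezubil] → [sezbl]
(4) Geminate Reduction: no change — [sezbl]

[sezbl]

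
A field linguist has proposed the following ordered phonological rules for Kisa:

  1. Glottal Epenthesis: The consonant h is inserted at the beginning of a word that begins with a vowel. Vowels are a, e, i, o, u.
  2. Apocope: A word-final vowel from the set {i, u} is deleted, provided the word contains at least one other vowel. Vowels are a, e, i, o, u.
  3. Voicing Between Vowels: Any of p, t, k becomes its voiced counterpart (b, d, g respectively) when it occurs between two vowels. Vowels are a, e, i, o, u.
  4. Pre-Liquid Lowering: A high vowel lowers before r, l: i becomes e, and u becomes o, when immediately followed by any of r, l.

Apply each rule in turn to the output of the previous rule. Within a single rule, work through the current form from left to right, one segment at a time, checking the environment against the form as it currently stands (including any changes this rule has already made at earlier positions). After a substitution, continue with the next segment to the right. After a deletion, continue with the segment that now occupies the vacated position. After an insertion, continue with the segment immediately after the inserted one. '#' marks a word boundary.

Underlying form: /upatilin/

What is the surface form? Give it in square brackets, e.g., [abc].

[hubadelin]

1 Glottal Epenthesis: [upatilin] → [hupatilin]
2 Apocope: no change — [hupatilin]
3 Voicing Between Vowels: [hupatilin] → [hubadilin]
4 Pre-Liquid Lowering: [hubadilin] → [hubadelin]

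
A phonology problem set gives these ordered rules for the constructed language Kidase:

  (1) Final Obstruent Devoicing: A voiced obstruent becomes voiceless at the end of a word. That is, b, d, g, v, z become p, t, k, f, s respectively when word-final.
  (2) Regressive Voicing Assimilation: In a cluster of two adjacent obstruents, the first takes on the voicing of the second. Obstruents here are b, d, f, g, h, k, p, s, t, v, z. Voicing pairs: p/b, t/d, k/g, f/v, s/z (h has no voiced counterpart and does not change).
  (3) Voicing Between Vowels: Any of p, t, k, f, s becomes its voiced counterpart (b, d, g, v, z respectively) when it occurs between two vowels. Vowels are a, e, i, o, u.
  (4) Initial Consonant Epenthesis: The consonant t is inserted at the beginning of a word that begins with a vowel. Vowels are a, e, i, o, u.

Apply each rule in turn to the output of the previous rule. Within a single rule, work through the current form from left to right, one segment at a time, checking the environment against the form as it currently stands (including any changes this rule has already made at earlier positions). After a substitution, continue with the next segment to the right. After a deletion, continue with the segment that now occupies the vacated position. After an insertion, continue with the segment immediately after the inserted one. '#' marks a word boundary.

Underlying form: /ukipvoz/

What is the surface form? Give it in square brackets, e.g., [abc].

(1) Final Obstruent Devoicing: [ukipvoz] → [ukipvos]
(2) Regressive Voicing Assimilation: [ukipvos] → [ukibvos]
(3) Voicing Between Vowels: [ukibvos] → [ugibvos]
(4) Initial Consonant Epenthesis: [ugibvos] → [tugibvos]

[tugibvos]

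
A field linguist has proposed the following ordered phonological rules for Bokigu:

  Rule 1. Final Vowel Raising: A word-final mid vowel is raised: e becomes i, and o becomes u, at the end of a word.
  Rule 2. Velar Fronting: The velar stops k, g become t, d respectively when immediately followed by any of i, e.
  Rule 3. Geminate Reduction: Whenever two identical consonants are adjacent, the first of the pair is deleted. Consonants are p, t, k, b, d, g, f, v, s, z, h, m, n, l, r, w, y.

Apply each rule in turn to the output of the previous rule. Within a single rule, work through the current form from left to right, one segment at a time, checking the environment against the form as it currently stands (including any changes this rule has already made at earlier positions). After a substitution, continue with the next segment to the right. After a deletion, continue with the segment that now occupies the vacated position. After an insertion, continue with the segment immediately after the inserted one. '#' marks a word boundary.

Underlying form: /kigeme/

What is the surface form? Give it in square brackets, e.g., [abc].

[tidemi]

Rule 1 Final Vowel Raising: [kigeme] → [kigemi]
Rule 2 Velar Fronting: [kigemi] → [tidemi]
Rule 3 Geminate Reduction: no change — [tidemi]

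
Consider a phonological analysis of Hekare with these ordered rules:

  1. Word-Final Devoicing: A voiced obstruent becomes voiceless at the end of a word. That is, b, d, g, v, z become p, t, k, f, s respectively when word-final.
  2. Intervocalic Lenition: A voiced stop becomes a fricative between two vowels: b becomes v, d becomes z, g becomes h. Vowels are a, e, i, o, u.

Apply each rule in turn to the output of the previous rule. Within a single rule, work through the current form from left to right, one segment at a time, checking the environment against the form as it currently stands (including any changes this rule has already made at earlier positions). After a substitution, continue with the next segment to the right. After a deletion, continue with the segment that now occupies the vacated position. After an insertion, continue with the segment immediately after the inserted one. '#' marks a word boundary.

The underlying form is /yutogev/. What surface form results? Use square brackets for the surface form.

[yutohef]

1 Word-Final Devoicing: [yutogev] → [yutogef]
2 Intervocalic Lenition: [yutogef] → [yutohef]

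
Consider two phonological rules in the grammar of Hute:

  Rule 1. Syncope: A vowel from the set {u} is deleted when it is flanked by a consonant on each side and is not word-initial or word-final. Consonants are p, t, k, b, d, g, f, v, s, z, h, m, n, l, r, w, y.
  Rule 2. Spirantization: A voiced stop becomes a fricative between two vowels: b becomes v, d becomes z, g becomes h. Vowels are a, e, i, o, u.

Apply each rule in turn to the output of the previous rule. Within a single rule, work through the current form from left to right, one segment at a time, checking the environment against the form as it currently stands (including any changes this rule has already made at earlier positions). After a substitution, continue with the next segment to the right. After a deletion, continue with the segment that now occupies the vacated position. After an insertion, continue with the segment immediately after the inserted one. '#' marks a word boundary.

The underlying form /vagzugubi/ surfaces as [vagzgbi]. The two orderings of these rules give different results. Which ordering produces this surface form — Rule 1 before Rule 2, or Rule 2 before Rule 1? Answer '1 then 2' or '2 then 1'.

1 then 2

Order 1 then 2:
  1 Syncope: [vagzugubi] → [vagzgbi]
  2 Spirantization: no change — [vagzgbi]
  result: [vagzgbi]
Order 2 then 1:
  2 Spirantization: [vagzugubi] → [vagzuhuvi]
  1 Syncope: [vagzuhuvi] → [vagzhvi]
  result: [vagzhvi]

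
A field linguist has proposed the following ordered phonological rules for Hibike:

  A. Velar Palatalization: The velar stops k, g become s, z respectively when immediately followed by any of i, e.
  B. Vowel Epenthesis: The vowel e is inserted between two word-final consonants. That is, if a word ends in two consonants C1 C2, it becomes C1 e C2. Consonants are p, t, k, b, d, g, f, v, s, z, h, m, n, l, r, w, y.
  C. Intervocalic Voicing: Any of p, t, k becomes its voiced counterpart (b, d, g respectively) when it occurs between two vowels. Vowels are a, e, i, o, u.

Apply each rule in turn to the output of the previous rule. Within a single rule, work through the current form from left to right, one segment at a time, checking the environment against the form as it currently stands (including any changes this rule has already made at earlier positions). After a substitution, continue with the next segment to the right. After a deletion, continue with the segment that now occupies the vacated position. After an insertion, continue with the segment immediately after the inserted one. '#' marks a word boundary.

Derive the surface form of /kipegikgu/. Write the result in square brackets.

[sibezikgu]

A Velar Palatalization: [kipegikgu] → [sipezikgu]
B Vowel Epenthesis: no change — [sipezikgu]
C Intervocalic Voicing: [sipezikgu] → [sibezikgu]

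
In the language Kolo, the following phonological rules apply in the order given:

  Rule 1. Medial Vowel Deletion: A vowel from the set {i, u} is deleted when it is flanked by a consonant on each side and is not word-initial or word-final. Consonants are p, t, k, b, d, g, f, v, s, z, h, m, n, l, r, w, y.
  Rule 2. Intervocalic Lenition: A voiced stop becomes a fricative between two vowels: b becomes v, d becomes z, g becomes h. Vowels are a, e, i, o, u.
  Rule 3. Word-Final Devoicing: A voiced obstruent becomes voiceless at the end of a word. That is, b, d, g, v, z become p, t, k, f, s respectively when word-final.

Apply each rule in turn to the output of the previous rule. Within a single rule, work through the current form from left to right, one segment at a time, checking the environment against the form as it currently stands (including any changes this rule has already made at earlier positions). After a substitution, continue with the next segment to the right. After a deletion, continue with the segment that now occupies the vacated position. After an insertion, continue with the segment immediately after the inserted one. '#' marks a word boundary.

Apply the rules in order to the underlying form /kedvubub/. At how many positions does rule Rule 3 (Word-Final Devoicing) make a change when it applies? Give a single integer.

Rule 1 Medial Vowel Deletion: [kedvubub] → [kedvbb]
Rule 2 Intervocalic Lenition: no change — [kedvbb]
Rule 3 Word-Final Devoicing: [kedvbb] → [kedvbp]
Rule Rule 3 changed 1 position(s).

1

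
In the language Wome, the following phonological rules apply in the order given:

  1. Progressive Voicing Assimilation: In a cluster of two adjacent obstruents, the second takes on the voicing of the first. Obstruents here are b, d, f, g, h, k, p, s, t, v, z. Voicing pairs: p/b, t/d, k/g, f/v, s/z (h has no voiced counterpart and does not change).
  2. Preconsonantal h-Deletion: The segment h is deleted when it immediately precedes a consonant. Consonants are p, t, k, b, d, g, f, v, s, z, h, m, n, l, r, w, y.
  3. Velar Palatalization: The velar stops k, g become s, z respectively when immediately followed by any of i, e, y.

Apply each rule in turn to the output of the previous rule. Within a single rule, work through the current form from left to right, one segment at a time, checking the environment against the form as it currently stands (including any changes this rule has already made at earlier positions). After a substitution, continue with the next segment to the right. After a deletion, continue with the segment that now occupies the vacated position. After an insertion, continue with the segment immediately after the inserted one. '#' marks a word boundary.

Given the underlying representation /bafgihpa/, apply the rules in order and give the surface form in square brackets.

1 Progressive Voicing Assimilation: [bafgihpa] → [bafkihpa]
2 Preconsonantal h-Deletion: [bafkihpa] → [bafkipa]
3 Velar Palatalization: [bafkipa] → [bafsipa]

[bafsipa]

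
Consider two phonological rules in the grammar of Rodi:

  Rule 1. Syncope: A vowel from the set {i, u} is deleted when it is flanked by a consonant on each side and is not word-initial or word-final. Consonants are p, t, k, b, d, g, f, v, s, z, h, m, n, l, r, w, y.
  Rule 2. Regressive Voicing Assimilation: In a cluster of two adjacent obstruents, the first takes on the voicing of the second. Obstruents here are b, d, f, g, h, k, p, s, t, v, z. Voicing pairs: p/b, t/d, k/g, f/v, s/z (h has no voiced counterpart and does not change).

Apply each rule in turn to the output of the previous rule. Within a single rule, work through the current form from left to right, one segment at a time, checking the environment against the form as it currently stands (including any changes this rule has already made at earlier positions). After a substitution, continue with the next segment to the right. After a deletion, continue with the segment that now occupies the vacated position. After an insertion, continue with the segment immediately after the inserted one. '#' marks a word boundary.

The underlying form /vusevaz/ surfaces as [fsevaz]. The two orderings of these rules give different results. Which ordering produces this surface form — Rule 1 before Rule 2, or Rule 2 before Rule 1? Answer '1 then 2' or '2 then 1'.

1 then 2

Order 1 then 2:
  1 Syncope: [vusevaz] → [vsevaz]
  2 Regressive Voicing Assimilation: [vsevaz] → [fsevaz]
  result: [fsevaz]
Order 2 then 1:
  2 Regressive Voicing Assimilation: no change — [vusevaz]
  1 Syncope: [vusevaz] → [vsevaz]
  result: [vsevaz]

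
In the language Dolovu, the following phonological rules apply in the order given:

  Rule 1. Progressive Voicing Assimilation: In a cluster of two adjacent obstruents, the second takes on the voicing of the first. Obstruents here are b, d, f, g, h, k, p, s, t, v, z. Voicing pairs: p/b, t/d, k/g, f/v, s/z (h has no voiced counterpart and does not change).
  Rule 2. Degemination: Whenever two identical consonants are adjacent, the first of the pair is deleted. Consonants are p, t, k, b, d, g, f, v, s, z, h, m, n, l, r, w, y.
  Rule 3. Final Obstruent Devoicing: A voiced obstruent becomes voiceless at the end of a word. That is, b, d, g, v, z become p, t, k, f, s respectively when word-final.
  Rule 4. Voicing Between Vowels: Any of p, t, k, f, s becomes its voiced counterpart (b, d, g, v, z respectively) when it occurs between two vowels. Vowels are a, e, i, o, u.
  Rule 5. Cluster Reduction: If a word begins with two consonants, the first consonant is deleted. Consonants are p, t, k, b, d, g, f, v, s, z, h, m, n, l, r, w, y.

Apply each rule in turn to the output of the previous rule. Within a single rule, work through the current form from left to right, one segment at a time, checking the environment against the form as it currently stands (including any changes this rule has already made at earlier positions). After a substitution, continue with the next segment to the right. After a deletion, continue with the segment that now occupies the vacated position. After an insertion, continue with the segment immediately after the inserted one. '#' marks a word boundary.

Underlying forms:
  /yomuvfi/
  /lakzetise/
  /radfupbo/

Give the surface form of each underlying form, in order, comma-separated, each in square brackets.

/yomuvfi/:
  Rule 1 Progressive Voicing Assimilation: [yomuvfi] → [yomuvvi]
  Rule 2 Degemination: [yomuvvi] → [yomuvi]
  Rule 3 Final Obstruent Devoicing: no change — [yomuvi]
  Rule 4 Voicing Between Vowels: no change — [yomuvi]
  Rule 5 Cluster Reduction: no change — [yomuvi]
/lakzetise/:
  Rule 1 Progressive Voicing Assimilation: [lakzetise] → [laksetise]
  Rule 2 Degemination: no change — [laksetise]
  Rule 3 Final Obstruent Devoicing: no change — [laksetise]
  Rule 4 Voicing Between Vowels: [laksetise] → [laksedize]
  Rule 5 Cluster Reduction: no change — [laksedize]
/radfupbo/:
  Rule 1 Progressive Voicing Assimilation: [radfupbo] → [radvuppo]
  Rule 2 Degemination: [radvuppo] → [radvupo]
  Rule 3 Final Obstruent Devoicing: no change — [radvupo]
  Rule 4 Voicing Between Vowels: [radvupo] → [radvubo]
  Rule 5 Cluster Reduction: no change — [radvubo]

[yomuvi], [laksedize], [radvubo]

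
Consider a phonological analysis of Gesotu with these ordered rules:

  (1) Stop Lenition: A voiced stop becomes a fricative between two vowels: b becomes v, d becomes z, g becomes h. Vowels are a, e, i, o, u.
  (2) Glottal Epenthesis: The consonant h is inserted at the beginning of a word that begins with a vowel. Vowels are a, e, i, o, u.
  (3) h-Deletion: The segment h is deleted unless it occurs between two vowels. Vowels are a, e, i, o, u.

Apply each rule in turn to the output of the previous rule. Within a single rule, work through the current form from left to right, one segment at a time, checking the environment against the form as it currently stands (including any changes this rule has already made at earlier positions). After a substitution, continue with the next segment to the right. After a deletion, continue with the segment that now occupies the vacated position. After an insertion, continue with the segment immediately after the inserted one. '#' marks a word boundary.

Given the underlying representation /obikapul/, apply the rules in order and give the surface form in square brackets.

[ovikapul]

(1) Stop Lenition: [obikapul] → [ovikapul]
(2) Glottal Epenthesis: [ovikapul] → [hovikapul]
(3) h-Deletion: [hovikapul] → [ovikapul]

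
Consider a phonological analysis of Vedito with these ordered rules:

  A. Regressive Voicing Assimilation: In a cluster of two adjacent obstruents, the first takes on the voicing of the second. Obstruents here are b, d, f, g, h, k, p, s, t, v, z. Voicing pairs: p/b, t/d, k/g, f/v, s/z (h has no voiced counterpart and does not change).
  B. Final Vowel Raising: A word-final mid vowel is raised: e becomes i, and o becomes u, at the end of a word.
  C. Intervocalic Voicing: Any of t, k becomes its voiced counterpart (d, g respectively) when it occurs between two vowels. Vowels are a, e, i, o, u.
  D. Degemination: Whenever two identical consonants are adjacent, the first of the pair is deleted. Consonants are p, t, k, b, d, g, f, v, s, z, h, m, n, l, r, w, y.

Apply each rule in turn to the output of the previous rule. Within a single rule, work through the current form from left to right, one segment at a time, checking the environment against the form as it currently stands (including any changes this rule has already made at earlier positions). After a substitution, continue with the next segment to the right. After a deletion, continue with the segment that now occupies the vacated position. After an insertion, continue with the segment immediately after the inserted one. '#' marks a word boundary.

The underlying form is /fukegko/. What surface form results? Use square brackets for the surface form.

[fugeku]

A Regressive Voicing Assimilation: [fukegko] → [fukekko]
B Final Vowel Raising: [fukekko] → [fukekku]
C Intervocalic Voicing: [fukekku] → [fugekku]
D Degemination: [fugekku] → [fugeku]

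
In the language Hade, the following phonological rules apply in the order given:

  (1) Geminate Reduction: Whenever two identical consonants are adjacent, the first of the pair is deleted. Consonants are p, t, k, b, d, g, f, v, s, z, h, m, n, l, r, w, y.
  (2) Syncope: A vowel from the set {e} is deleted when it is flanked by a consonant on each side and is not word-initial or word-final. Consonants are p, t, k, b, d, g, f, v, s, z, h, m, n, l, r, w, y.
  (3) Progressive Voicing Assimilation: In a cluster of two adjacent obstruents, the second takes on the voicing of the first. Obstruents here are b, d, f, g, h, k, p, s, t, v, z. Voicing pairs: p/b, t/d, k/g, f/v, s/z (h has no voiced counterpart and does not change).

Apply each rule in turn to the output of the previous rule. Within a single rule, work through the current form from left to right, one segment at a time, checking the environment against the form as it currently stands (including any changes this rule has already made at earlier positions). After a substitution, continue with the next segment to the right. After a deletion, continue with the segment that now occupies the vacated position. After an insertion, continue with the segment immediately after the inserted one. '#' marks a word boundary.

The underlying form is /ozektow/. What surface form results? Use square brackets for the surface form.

[ozgdow]

(1) Geminate Reduction: no change — [ozektow]
(2) Syncope: [ozektow] → [ozktow]
(3) Progressive Voicing Assimilation: [ozktow] → [ozgdow]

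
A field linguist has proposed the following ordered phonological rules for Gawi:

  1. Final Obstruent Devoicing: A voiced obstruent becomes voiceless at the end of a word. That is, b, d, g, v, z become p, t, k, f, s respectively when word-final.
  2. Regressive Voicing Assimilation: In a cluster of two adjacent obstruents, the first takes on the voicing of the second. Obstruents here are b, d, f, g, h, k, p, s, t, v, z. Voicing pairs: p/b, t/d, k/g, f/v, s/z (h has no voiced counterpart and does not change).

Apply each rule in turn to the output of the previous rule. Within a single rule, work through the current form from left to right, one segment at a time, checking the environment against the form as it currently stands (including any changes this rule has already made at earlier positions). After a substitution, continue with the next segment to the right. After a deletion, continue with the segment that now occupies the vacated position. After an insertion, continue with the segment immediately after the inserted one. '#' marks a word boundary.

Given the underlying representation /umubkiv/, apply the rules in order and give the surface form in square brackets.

1 Final Obstruent Devoicing: [umubkiv] → [umubkif]
2 Regressive Voicing Assimilation: [umubkif] → [umupkif]

[umupkif]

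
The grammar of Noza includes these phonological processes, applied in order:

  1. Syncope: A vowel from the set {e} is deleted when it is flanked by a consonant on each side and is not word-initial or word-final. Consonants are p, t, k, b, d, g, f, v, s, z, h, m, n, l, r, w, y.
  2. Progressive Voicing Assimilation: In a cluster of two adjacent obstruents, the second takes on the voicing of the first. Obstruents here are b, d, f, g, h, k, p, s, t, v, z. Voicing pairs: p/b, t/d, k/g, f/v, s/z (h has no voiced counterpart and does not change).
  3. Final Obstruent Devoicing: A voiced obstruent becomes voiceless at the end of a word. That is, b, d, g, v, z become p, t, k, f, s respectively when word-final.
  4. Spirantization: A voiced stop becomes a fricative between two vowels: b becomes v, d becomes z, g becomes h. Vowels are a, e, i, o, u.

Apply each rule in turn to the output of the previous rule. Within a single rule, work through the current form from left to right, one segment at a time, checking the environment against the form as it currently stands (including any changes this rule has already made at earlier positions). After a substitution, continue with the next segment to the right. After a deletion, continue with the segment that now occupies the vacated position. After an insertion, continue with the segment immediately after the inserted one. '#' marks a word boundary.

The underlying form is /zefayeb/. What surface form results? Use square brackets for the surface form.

[zvayp]

1 Syncope: [zefayeb] → [zfayb]
2 Progressive Voicing Assimilation: [zfayb] → [zvayb]
3 Final Obstruent Devoicing: [zvayb] → [zvayp]
4 Spirantization: no change — [zvayp]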